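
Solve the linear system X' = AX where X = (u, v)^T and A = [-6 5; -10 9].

u(t) = -c_1e^(-t) - c_2e^(4t), v(t) = -c_1e^(-t) - 2c_2e^(4t)

Coefficient matrix A = [[-6, 5], [-10, 9]].
Characteristic polynomial det(A - λI) = λ^2 - 3λ - 4 = 0.
Eigenvalues λ = -1, 4.
For λ=-1: (A-λI) row 1 is [-5, 5], so an eigenvector is (-1, -1).
For λ=4: (A-λI) row 1 is [-10, 5], so an eigenvector is (-1, -2).
General solution: c_1e^(-t)(-1,-1) + c_2e^(4t)(-1,-2).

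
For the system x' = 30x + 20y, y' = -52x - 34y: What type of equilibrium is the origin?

stable spiral

A = [[30,20],[-52,-34]]; det(A-λI) = λ^2 + 4λ + 20.
λ = -2 ± 4i: negative real part.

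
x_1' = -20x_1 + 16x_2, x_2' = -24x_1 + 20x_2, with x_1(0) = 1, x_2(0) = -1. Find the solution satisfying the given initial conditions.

x_1(t) = -4e^(4t) + 5e^(-4t), x_2(t) = -6e^(4t) + 5e^(-4t)

Coefficient matrix A = [[-20, 16], [-24, 20]].
Characteristic polynomial det(A - λI) = λ^2 - 16 = 0.
Eigenvalues λ = 4, -4.
For λ=4: (A-λI) row 1 is [-24, 16], so an eigenvector is (-2, -3).
For λ=-4: (A-λI) row 1 is [-16, 16], so an eigenvector is (1, 1).
General solution: C_1e^(4t)(-2,-3) + C_2e^(-4t)(1,1).
Applying x_1(0)=1, x_2(0)=-1 gives C_1=2, C_2=5.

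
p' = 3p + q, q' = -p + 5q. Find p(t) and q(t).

p(t) = K_1e^(4t) + K_2te^(4t) - 3K_2e^(4t), q(t) = K_1e^(4t) + K_2te^(4t) - 2K_2e^(4t)

Coefficient matrix A = [[3, 1], [-1, 5]].
Characteristic polynomial det(A - λI) = λ^2 - 8λ + 16 = 0.
Single eigenvalue λ = 4 with algebraic multiplicity 2.
Eigenvector v = (1,1); generalized eigenvector w with (A-λI)w=v is (-3,-2).
General solution: e^(4t)[K_1·v + K_2·(t·v + w)].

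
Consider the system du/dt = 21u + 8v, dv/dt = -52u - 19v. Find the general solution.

Coefficient matrix A = [[21, 8], [-52, -19]].
Characteristic polynomial det(A - λI) = λ^2 - 2λ + 17 = 0.
Eigenvalues λ = 1 ± 4i (complex conjugate pair).
For λ=1+4i: an eigenvector is (-1,2) - i(-1,3) = (-1 + i, 2 - 3i).
A real fundamental pair from Re and Im of e^((1+4i)t)v: X_1 = e^(t)(cos(4t)·(-1,2) + sin(4t)·(-1,3)), X_2 = e^(t)(sin(4t)·(-1,2) - cos(4t)·(-1,3)).
General solution: c_1X_1 + c_2X_2.

u(t) = -c_1e^(t)sin(4t) - c_1e^(t)cos(4t) - c_2e^(t)sin(4t) + c_2e^(t)cos(4t), v(t) = 3c_1e^(t)sin(4t) + 2c_1e^(t)cos(4t) + 2c_2e^(t)sin(4t) - 3c_2e^(t)cos(4t)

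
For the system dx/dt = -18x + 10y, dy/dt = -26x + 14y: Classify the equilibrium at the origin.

A = [[-18,10],[-26,14]]; det(A-λI) = λ^2 + 4λ + 8.
λ = -2 ± 2i: negative real part.

stable spiral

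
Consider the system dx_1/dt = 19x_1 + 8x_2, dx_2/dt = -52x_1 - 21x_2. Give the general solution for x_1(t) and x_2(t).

Coefficient matrix A = [[19, 8], [-52, -21]].
Characteristic polynomial det(A - λI) = λ^2 + 2λ + 17 = 0.
Eigenvalues λ = -1 ± 4i (complex conjugate pair).
For λ=-1+4i: an eigenvector is (-1,3) - i(1,-2) = (-1 - i, 3 + 2i).
A real fundamental pair from Re and Im of e^((-1+4i)t)v: X_1 = e^(-t)(cos(4t)·(-1,3) + sin(4t)·(1,-2)), X_2 = e^(-t)(sin(4t)·(-1,3) - cos(4t)·(1,-2)).
General solution: C_1X_1 + C_2X_2.

x_1(t) = C_1e^(-t)sin(4t) - C_1e^(-t)cos(4t) - C_2e^(-t)sin(4t) - C_2e^(-t)cos(4t), x_2(t) = -2C_1e^(-t)sin(4t) + 3C_1e^(-t)cos(4t) + 3C_2e^(-t)sin(4t) + 2C_2e^(-t)cos(4t)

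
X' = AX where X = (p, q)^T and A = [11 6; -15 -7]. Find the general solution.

Coefficient matrix A = [[11, 6], [-15, -7]].
Characteristic polynomial det(A - λI) = λ^2 - 4λ + 13 = 0.
Eigenvalues λ = 2 ± 3i (complex conjugate pair).
For λ=2+3i: an eigenvector is (1,-1) - i(1,-2) = (1 - i, -1 + 2i).
A real fundamental pair from Re and Im of e^((2+3i)t)v: X_1 = e^(2t)(cos(3t)·(1,-1) + sin(3t)·(1,-2)), X_2 = e^(2t)(sin(3t)·(1,-1) - cos(3t)·(1,-2)).
General solution: c_1X_1 + c_2X_2.

p(t) = c_1e^(2t)sin(3t) + c_1e^(2t)cos(3t) + c_2e^(2t)sin(3t) - c_2e^(2t)cos(3t), q(t) = -2c_1e^(2t)sin(3t) - c_1e^(2t)cos(3t) - c_2e^(2t)sin(3t) + 2c_2e^(2t)cos(3t)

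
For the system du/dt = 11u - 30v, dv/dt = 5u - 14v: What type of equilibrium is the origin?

saddle

A = [[11,-30],[5,-14]]; det(A-λI) = λ^2 + 3λ - 4.
λ = 1, -4: opposite signs.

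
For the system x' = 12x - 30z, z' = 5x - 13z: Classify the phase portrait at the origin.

saddle

A = [[12,-30],[5,-13]]; det(A-λI) = λ^2 + λ - 6.
λ = 2, -3: opposite signs.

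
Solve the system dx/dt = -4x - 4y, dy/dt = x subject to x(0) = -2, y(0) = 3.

x(t) = -8te^(-2t) - 2e^(-2t), y(t) = 4te^(-2t) + 3e^(-2t)

Coefficient matrix A = [[-4, -4], [1, 0]].
Characteristic polynomial det(A - λI) = λ^2 + 4λ + 4 = 0.
Single eigenvalue λ = -2 with algebraic multiplicity 2.
Eigenvector v = (-2,1); generalized eigenvector w with (A-λI)w=v is (-3,2).
General solution: e^(-2t)[K_1·v + K_2·(t·v + w)].
Applying x(0)=-2, y(0)=3 gives K_1=-5, K_2=4.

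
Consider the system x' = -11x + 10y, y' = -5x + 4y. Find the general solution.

x(t) = 2C_1e^(-6t) + C_2e^(-t), y(t) = C_1e^(-6t) + C_2e^(-t)

Coefficient matrix A = [[-11, 10], [-5, 4]].
Characteristic polynomial det(A - λI) = λ^2 + 7λ + 6 = 0.
Eigenvalues λ = -6, -1.
For λ=-6: (A-λI) row 1 is [-5, 10], so an eigenvector is (2, 1).
For λ=-1: (A-λI) row 1 is [-10, 10], so an eigenvector is (1, 1).
General solution: C_1e^(-6t)(2,1) + C_2e^(-t)(1,1).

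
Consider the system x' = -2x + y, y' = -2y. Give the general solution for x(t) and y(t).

x(t) = -C_1e^(-2t) - C_2te^(-2t) - 3C_2e^(-2t), y(t) = -C_2e^(-2t)

Coefficient matrix A = [[-2, 1], [0, -2]].
Characteristic polynomial det(A - λI) = λ^2 + 4λ + 4 = 0.
Single eigenvalue λ = -2 with algebraic multiplicity 2.
Eigenvector v = (-1,0); generalized eigenvector w with (A-λI)w=v is (-3,-1).
General solution: e^(-2t)[C_1·v + C_2·(t·v + w)].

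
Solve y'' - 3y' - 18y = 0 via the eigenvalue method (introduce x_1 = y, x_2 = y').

y(t) = C_1e^(6t) + C_2e^(-3t)

Let x_1 = y, x_2 = y'. Then x_1' = x_2 and x_2' = 18x_1 + 3x_2.
A = [[0,1],[18,3]]; det(A-λI) = λ^2 - 3λ - 18.
Eigenvalues λ = 6, -3 with eigenvectors (1,6), (1,-3).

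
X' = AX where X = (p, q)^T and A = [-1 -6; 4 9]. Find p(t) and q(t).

Coefficient matrix A = [[-1, -6], [4, 9]].
Characteristic polynomial det(A - λI) = λ^2 - 8λ + 15 = 0.
Eigenvalues λ = 3, 5.
For λ=3: (A-λI) row 1 is [-4, -6], so an eigenvector is (-3, 2).
For λ=5: (A-λI) row 1 is [-6, -6], so an eigenvector is (-1, 1).
General solution: c_1e^(3t)(-3,2) + c_2e^(5t)(-1,1).

p(t) = -3c_1e^(3t) - c_2e^(5t), q(t) = 2c_1e^(3t) + c_2e^(5t)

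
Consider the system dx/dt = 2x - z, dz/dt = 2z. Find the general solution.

Coefficient matrix A = [[2, -1], [0, 2]].
Characteristic polynomial det(A - λI) = λ^2 - 4λ + 4 = 0.
Single eigenvalue λ = 2 with algebraic multiplicity 2.
Eigenvector v = (1,0); generalized eigenvector w with (A-λI)w=v is (2,-1).
General solution: e^(2t)[c_1·v + c_2·(t·v + w)].

x(t) = c_1e^(2t) + c_2te^(2t) + 2c_2e^(2t), z(t) = -c_2e^(2t)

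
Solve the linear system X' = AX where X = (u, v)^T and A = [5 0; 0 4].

Coefficient matrix A = [[5, 0], [0, 4]].
Characteristic polynomial det(A - λI) = λ^2 - 9λ + 20 = 0.
Eigenvalues λ = 4, 5.
For λ=4: (A-λI) row 1 is [1, 0], so an eigenvector is (0, -1).
For λ=5: (A-λI) row 2 is [0, -1], so an eigenvector is (1, 0).
General solution: K_1e^(4t)(0,-1) + K_2e^(5t)(1,0).

u(t) = K_2e^(5t), v(t) = -K_1e^(4t)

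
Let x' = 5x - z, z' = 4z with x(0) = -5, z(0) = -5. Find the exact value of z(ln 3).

A = [[5,-1],[0,4]]; eigenvalues λ = 5, 4.
Eigenvectors: (1,0) for λ=5, (-1,-1) for λ=4.
From the initial condition, c_1 = 0, c_2 = 5.
z(ln 3) = (0)(3^5)(0) + (5)(3^4)(-1) = -405.

-405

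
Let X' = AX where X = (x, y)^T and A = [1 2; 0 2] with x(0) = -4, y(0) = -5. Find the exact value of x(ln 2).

A = [[1,2],[0,2]]; eigenvalues λ = 1, 2.
Eigenvectors: (1,0) for λ=1, (-2,-1) for λ=2.
From the initial condition, c_1 = 6, c_2 = 5.
x(ln 2) = (6)(2^1)(1) + (5)(2^2)(-2) = -28.

-28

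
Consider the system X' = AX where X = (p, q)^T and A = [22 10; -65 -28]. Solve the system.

p(t) = -K_1e^(-3t)sin(5t) + K_1e^(-3t)cos(5t) + K_2e^(-3t)sin(5t) + K_2e^(-3t)cos(5t), q(t) = 2K_1e^(-3t)sin(5t) - 3K_1e^(-3t)cos(5t) - 3K_2e^(-3t)sin(5t) - 2K_2e^(-3t)cos(5t)

Coefficient matrix A = [[22, 10], [-65, -28]].
Characteristic polynomial det(A - λI) = λ^2 + 6λ + 34 = 0.
Eigenvalues λ = -3 ± 5i (complex conjugate pair).
For λ=-3+5i: an eigenvector is (1,-3) - i(-1,2) = (1 + i, -3 - 2i).
A real fundamental pair from Re and Im of e^((-3+5i)t)v: X_1 = e^(-3t)(cos(5t)·(1,-3) + sin(5t)·(-1,2)), X_2 = e^(-3t)(sin(5t)·(1,-3) - cos(5t)·(-1,2)).
General solution: K_1X_1 + K_2X_2.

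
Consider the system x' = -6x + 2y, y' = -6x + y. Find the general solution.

Coefficient matrix A = [[-6, 2], [-6, 1]].
Characteristic polynomial det(A - λI) = λ^2 + 5λ + 6 = 0.
Eigenvalues λ = -2, -3.
For λ=-2: (A-λI) row 1 is [-4, 2], so an eigenvector is (-1, -2).
For λ=-3: (A-λI) row 1 is [-3, 2], so an eigenvector is (-2, -3).
General solution: C_1e^(-2t)(-1,-2) + C_2e^(-3t)(-2,-3).

x(t) = -C_1e^(-2t) - 2C_2e^(-3t), y(t) = -2C_1e^(-2t) - 3C_2e^(-3t)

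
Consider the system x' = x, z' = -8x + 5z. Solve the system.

x(t) = -c_2e^(t), z(t) = c_1e^(5t) - 2c_2e^(t)

Coefficient matrix A = [[1, 0], [-8, 5]].
Characteristic polynomial det(A - λI) = λ^2 - 6λ + 5 = 0.
Eigenvalues λ = 5, 1.
For λ=5: (A-λI) row 1 is [-4, 0], so an eigenvector is (0, 1).
For λ=1: (A-λI) row 2 is [-8, 4], so an eigenvector is (-1, -2).
General solution: c_1e^(5t)(0,1) + c_2e^(t)(-1,-2).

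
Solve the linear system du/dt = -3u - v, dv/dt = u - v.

Coefficient matrix A = [[-3, -1], [1, -1]].
Characteristic polynomial det(A - λI) = λ^2 + 4λ + 4 = 0.
Single eigenvalue λ = -2 with algebraic multiplicity 2.
Eigenvector v = (1,-1); generalized eigenvector w with (A-λI)w=v is (-2,1).
General solution: e^(-2t)[c_1·v + c_2·(t·v + w)].

u(t) = c_1e^(-2t) + c_2te^(-2t) - 2c_2e^(-2t), v(t) = -c_1e^(-2t) - c_2te^(-2t) + c_2e^(-2t)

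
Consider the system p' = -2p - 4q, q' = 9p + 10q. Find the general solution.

p(t) = 2C_1e^(4t) + 2C_2te^(4t) + C_2e^(4t), q(t) = -3C_1e^(4t) - 3C_2te^(4t) - 2C_2e^(4t)

Coefficient matrix A = [[-2, -4], [9, 10]].
Characteristic polynomial det(A - λI) = λ^2 - 8λ + 16 = 0.
Single eigenvalue λ = 4 with algebraic multiplicity 2.
Eigenvector v = (2,-3); generalized eigenvector w with (A-λI)w=v is (1,-2).
General solution: e^(4t)[C_1·v + C_2·(t·v + w)].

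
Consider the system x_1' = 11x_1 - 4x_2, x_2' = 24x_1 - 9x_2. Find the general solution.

x_1(t) = -C_1e^(3t) + C_2e^(-t), x_2(t) = -2C_1e^(3t) + 3C_2e^(-t)

Coefficient matrix A = [[11, -4], [24, -9]].
Characteristic polynomial det(A - λI) = λ^2 - 2λ - 3 = 0.
Eigenvalues λ = 3, -1.
For λ=3: (A-λI) row 1 is [8, -4], so an eigenvector is (-1, -2).
For λ=-1: (A-λI) row 1 is [12, -4], so an eigenvector is (1, 3).
General solution: C_1e^(3t)(-1,-2) + C_2e^(-t)(1,3).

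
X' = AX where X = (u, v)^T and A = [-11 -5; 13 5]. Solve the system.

Coefficient matrix A = [[-11, -5], [13, 5]].
Characteristic polynomial det(A - λI) = λ^2 + 6λ + 10 = 0.
Eigenvalues λ = -3 ± i (complex conjugate pair).
For λ=-3+i: an eigenvector is (-2,3) - i(1,-2) = (-2 - i, 3 + 2i).
A real fundamental pair from Re and Im of e^((-3+i)t)v: X_1 = e^(-3t)(cos(t)·(-2,3) + sin(t)·(1,-2)), X_2 = e^(-3t)(sin(t)·(-2,3) - cos(t)·(1,-2)).
General solution: c_1X_1 + c_2X_2.

u(t) = c_1e^(-3t)sin(t) - 2c_1e^(-3t)cos(t) - 2c_2e^(-3t)sin(t) - c_2e^(-3t)cos(t), v(t) = -2c_1e^(-3t)sin(t) + 3c_1e^(-3t)cos(t) + 3c_2e^(-3t)sin(t) + 2c_2e^(-3t)cos(t)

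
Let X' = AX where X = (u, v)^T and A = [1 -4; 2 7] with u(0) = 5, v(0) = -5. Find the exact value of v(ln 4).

A = [[1,-4],[2,7]]; eigenvalues λ = 3, 5.
Eigenvectors: (2,-1) for λ=3, (1,-1) for λ=5.
From the initial condition, c_1 = 0, c_2 = 5.
v(ln 4) = (0)(4^3)(-1) + (5)(4^5)(-1) = -5120.

-5120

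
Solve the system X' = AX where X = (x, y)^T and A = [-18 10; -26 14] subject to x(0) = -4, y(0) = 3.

Coefficient matrix A = [[-18, 10], [-26, 14]].
Characteristic polynomial det(A - λI) = λ^2 + 4λ + 8 = 0.
Eigenvalues λ = -2 ± 2i (complex conjugate pair).
For λ=-2+2i: an eigenvector is (2,3) - i(-1,-2) = (2 + i, 3 + 2i).
A real fundamental pair from Re and Im of e^((-2+2i)t)v: X_1 = e^(-2t)(cos(2t)·(2,3) + sin(2t)·(-1,-2)), X_2 = e^(-2t)(sin(2t)·(2,3) - cos(2t)·(-1,-2)).
General solution: C_1X_1 + C_2X_2.
Applying x(0)=-4, y(0)=3 gives C_1=-11, C_2=18.

x(t) = 47e^(-2t)sin(2t) - 4e^(-2t)cos(2t), y(t) = 76e^(-2t)sin(2t) + 3e^(-2t)cos(2t)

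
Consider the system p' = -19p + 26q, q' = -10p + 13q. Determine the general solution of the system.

p(t) = 2c_1e^(-3t)sin(2t) + 3c_1e^(-3t)cos(2t) + 3c_2e^(-3t)sin(2t) - 2c_2e^(-3t)cos(2t), q(t) = c_1e^(-3t)sin(2t) + 2c_1e^(-3t)cos(2t) + 2c_2e^(-3t)sin(2t) - c_2e^(-3t)cos(2t)

Coefficient matrix A = [[-19, 26], [-10, 13]].
Characteristic polynomial det(A - λI) = λ^2 + 6λ + 13 = 0.
Eigenvalues λ = -3 ± 2i (complex conjugate pair).
For λ=-3+2i: an eigenvector is (3,2) - i(2,1) = (3 - 2i, 2 - i).
A real fundamental pair from Re and Im of e^((-3+2i)t)v: X_1 = e^(-3t)(cos(2t)·(3,2) + sin(2t)·(2,1)), X_2 = e^(-3t)(sin(2t)·(3,2) - cos(2t)·(2,1)).
General solution: c_1X_1 + c_2X_2.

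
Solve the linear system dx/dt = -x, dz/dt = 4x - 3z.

Coefficient matrix A = [[-1, 0], [4, -3]].
Characteristic polynomial det(A - λI) = λ^2 + 4λ + 3 = 0.
Eigenvalues λ = -3, -1.
For λ=-3: (A-λI) row 1 is [2, 0], so an eigenvector is (0, -1).
For λ=-1: (A-λI) row 2 is [4, -2], so an eigenvector is (1, 2).
General solution: c_1e^(-3t)(0,-1) + c_2e^(-t)(1,2).

x(t) = c_2e^(-t), z(t) = -c_1e^(-3t) + 2c_2e^(-t)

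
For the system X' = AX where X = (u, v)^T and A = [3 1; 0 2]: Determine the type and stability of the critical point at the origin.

unstable node

A = [[3,1],[0,2]]; det(A-λI) = λ^2 - 5λ + 6.
λ = 3, 2: both positive.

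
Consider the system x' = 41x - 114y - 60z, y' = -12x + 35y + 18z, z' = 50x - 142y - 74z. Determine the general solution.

x(t) = -3K_1e^(-t) - 3K_2e^(t) + 8K_3e^(2t), y(t) = K_1e^(-t) - 2K_3e^(2t), z(t) = -4K_1e^(-t) - 2K_2e^(t) + 9K_3e^(2t)

Coefficient matrix A = [[41, -114, -60], [-12, 35, 18], [50, -142, -74]].
det(A - λI) = 0 gives eigenvalues λ = -1, 1, 2.
For λ=-1: eigenvector (-3,1,-4).
For λ=1: eigenvector (-3,0,-2).
For λ=2: eigenvector (8,-2,9).
General solution: K_1e^(-t)(-3,1,-4) + K_2e^(t)(-3,0,-2) + K_3e^(2t)(8,-2,9).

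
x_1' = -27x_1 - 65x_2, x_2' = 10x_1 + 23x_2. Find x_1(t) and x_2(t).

x_1(t) = -2c_1e^(-2t)sin(5t) + 3c_1e^(-2t)cos(5t) + 3c_2e^(-2t)sin(5t) + 2c_2e^(-2t)cos(5t), x_2(t) = c_1e^(-2t)sin(5t) - c_1e^(-2t)cos(5t) - c_2e^(-2t)sin(5t) - c_2e^(-2t)cos(5t)

Coefficient matrix A = [[-27, -65], [10, 23]].
Characteristic polynomial det(A - λI) = λ^2 + 4λ + 29 = 0.
Eigenvalues λ = -2 ± 5i (complex conjugate pair).
For λ=-2+5i: an eigenvector is (3,-1) - i(-2,1) = (3 + 2i, -1 - i).
A real fundamental pair from Re and Im of e^((-2+5i)t)v: X_1 = e^(-2t)(cos(5t)·(3,-1) + sin(5t)·(-2,1)), X_2 = e^(-2t)(sin(5t)·(3,-1) - cos(5t)·(-2,1)).
General solution: c_1X_1 + c_2X_2.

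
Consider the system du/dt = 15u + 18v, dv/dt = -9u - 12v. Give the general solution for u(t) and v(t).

u(t) = K_1e^(-3t) - 2K_2e^(6t), v(t) = -K_1e^(-3t) + K_2e^(6t)

Coefficient matrix A = [[15, 18], [-9, -12]].
Characteristic polynomial det(A - λI) = λ^2 - 3λ - 18 = 0.
Eigenvalues λ = -3, 6.
For λ=-3: (A-λI) row 1 is [18, 18], so an eigenvector is (1, -1).
For λ=6: (A-λI) row 1 is [9, 18], so an eigenvector is (-2, 1).
General solution: K_1e^(-3t)(1,-1) + K_2e^(6t)(-2,1).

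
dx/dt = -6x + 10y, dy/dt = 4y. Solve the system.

Coefficient matrix A = [[-6, 10], [0, 4]].
Characteristic polynomial det(A - λI) = λ^2 + 2λ - 24 = 0.
Eigenvalues λ = 4, -6.
For λ=4: (A-λI) row 1 is [-10, 10], so an eigenvector is (-1, -1).
For λ=-6: (A-λI) row 1 is [0, 10], so an eigenvector is (1, 0).
General solution: C_1e^(4t)(-1,-1) + C_2e^(-6t)(1,0).

x(t) = -C_1e^(4t) + C_2e^(-6t), y(t) = -C_1e^(4t)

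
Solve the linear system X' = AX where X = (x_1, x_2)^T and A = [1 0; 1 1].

Coefficient matrix A = [[1, 0], [1, 1]].
Characteristic polynomial det(A - λI) = λ^2 - 2λ + 1 = 0.
Single eigenvalue λ = 1 with algebraic multiplicity 2.
Eigenvector v = (0,1); generalized eigenvector w with (A-λI)w=v is (1,2).
General solution: e^(t)[c_1·v + c_2·(t·v + w)].

x_1(t) = c_2e^(t), x_2(t) = c_1e^(t) + c_2te^(t) + 2c_2e^(t)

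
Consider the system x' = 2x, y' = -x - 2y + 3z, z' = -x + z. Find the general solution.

x(t) = K_2e^(2t), y(t) = K_1e^(-2t) - K_2e^(2t) + K_3e^(t), z(t) = -K_2e^(2t) + K_3e^(t)

Coefficient matrix A = [[2, 0, 0], [-1, -2, 3], [-1, 0, 1]].
det(A - λI) = 0 gives eigenvalues λ = -2, 2, 1.
For λ=-2: eigenvector (0,1,0).
For λ=2: eigenvector (1,-1,-1).
For λ=1: eigenvector (0,1,1).
General solution: K_1e^(-2t)(0,1,0) + K_2e^(2t)(1,-1,-1) + K_3e^(t)(0,1,1).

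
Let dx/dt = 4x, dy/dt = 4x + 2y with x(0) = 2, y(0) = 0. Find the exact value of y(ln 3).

A = [[4,0],[4,2]]; eigenvalues λ = 2, 4.
Eigenvectors: (0,1) for λ=2, (-1,-2) for λ=4.
From the initial condition, c_1 = -4, c_2 = -2.
y(ln 3) = (-4)(3^2)(1) + (-2)(3^4)(-2) = 288.

288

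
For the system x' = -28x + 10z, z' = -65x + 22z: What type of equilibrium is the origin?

stable spiral

A = [[-28,10],[-65,22]]; det(A-λI) = λ^2 + 6λ + 34.
λ = -3 ± 5i: negative real part.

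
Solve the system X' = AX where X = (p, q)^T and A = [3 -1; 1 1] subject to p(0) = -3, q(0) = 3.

p(t) = -6te^(2t) - 3e^(2t), q(t) = -6te^(2t) + 3e^(2t)

Coefficient matrix A = [[3, -1], [1, 1]].
Characteristic polynomial det(A - λI) = λ^2 - 4λ + 4 = 0.
Single eigenvalue λ = 2 with algebraic multiplicity 2.
Eigenvector v = (-1,-1); generalized eigenvector w with (A-λI)w=v is (-2,-1).
General solution: e^(2t)[K_1·v + K_2·(t·v + w)].
Applying p(0)=-3, q(0)=3 gives K_1=-9, K_2=6.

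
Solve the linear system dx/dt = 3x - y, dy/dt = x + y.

x(t) = -K_1e^(2t) - K_2te^(2t) + K_2e^(2t), y(t) = -K_1e^(2t) - K_2te^(2t) + 2K_2e^(2t)

Coefficient matrix A = [[3, -1], [1, 1]].
Characteristic polynomial det(A - λI) = λ^2 - 4λ + 4 = 0.
Single eigenvalue λ = 2 with algebraic multiplicity 2.
Eigenvector v = (-1,-1); generalized eigenvector w with (A-λI)w=v is (1,2).
General solution: e^(2t)[K_1·v + K_2·(t·v + w)].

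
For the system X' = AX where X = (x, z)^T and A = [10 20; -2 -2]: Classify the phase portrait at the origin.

A = [[10,20],[-2,-2]]; det(A-λI) = λ^2 - 8λ + 20.
λ = 4 ± 2i: positive real part.

unstable spiral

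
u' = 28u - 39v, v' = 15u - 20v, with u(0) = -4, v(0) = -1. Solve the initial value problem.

Coefficient matrix A = [[28, -39], [15, -20]].
Characteristic polynomial det(A - λI) = λ^2 - 8λ + 25 = 0.
Eigenvalues λ = 4 ± 3i (complex conjugate pair).
For λ=4+3i: an eigenvector is (3,2) - i(-2,-1) = (3 + 2i, 2 + i).
A real fundamental pair from Re and Im of e^((4+3i)t)v: X_1 = e^(4t)(cos(3t)·(3,2) + sin(3t)·(-2,-1)), X_2 = e^(4t)(sin(3t)·(3,2) - cos(3t)·(-2,-1)).
General solution: C_1X_1 + C_2X_2.
Applying u(0)=-4, v(0)=-1 gives C_1=2, C_2=-5.

u(t) = -19e^(4t)sin(3t) - 4e^(4t)cos(3t), v(t) = -12e^(4t)sin(3t) - e^(4t)cos(3t)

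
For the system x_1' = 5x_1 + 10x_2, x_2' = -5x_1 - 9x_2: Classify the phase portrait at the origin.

stable spiral

A = [[5,10],[-5,-9]]; det(A-λI) = λ^2 + 4λ + 5.
λ = -2 ± i: negative real part.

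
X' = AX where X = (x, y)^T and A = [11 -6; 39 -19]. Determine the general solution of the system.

Coefficient matrix A = [[11, -6], [39, -19]].
Characteristic polynomial det(A - λI) = λ^2 + 8λ + 25 = 0.
Eigenvalues λ = -4 ± 3i (complex conjugate pair).
For λ=-4+3i: an eigenvector is (1,3) - i(-1,-2) = (1 + i, 3 + 2i).
A real fundamental pair from Re and Im of e^((-4+3i)t)v: X_1 = e^(-4t)(cos(3t)·(1,3) + sin(3t)·(-1,-2)), X_2 = e^(-4t)(sin(3t)·(1,3) - cos(3t)·(-1,-2)).
General solution: K_1X_1 + K_2X_2.

x(t) = -K_1e^(-4t)sin(3t) + K_1e^(-4t)cos(3t) + K_2e^(-4t)sin(3t) + K_2e^(-4t)cos(3t), y(t) = -2K_1e^(-4t)sin(3t) + 3K_1e^(-4t)cos(3t) + 3K_2e^(-4t)sin(3t) + 2K_2e^(-4t)cos(3t)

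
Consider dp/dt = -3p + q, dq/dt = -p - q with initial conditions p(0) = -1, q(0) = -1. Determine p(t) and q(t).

Coefficient matrix A = [[-3, 1], [-1, -1]].
Characteristic polynomial det(A - λI) = λ^2 + 4λ + 4 = 0.
Single eigenvalue λ = -2 with algebraic multiplicity 2.
Eigenvector v = (1,1); generalized eigenvector w with (A-λI)w=v is (-1,0).
General solution: e^(-2t)[c_1·v + c_2·(t·v + w)].
Applying p(0)=-1, q(0)=-1 gives c_1=-1, c_2=0.

p(t) = -e^(-2t), q(t) = -e^(-2t)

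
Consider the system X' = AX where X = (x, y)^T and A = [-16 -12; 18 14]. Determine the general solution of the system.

x(t) = K_1e^(-4t) + 2K_2e^(2t), y(t) = -K_1e^(-4t) - 3K_2e^(2t)

Coefficient matrix A = [[-16, -12], [18, 14]].
Characteristic polynomial det(A - λI) = λ^2 + 2λ - 8 = 0.
Eigenvalues λ = -4, 2.
For λ=-4: (A-λI) row 1 is [-12, -12], so an eigenvector is (1, -1).
For λ=2: (A-λI) row 1 is [-18, -12], so an eigenvector is (2, -3).
General solution: K_1e^(-4t)(1,-1) + K_2e^(2t)(2,-3).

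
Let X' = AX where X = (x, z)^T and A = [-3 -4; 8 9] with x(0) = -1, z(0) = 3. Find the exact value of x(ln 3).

-483

A = [[-3,-4],[8,9]]; eigenvalues λ = 5, 1.
Eigenvectors: (1,-2) for λ=5, (-1,1) for λ=1.
From the initial condition, c_1 = -2, c_2 = -1.
x(ln 3) = (-2)(3^5)(1) + (-1)(3^1)(-1) = -483.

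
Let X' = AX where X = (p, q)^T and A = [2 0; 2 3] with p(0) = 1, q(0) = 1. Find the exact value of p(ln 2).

4

A = [[2,0],[2,3]]; eigenvalues λ = 3, 2.
Eigenvectors: (0,-1) for λ=3, (-1,2) for λ=2.
From the initial condition, c_1 = -3, c_2 = -1.
p(ln 2) = (-3)(2^3)(0) + (-1)(2^2)(-1) = 4.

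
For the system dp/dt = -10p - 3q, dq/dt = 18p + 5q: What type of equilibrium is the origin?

A = [[-10,-3],[18,5]]; det(A-λI) = λ^2 + 5λ + 4.
λ = -4, -1: both negative.

stable node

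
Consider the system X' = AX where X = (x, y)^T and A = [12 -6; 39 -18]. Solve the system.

Coefficient matrix A = [[12, -6], [39, -18]].
Characteristic polynomial det(A - λI) = λ^2 + 6λ + 18 = 0.
Eigenvalues λ = -3 ± 3i (complex conjugate pair).
For λ=-3+3i: an eigenvector is (-1,-3) - i(1,2) = (-1 - i, -3 - 2i).
A real fundamental pair from Re and Im of e^((-3+3i)t)v: X_1 = e^(-3t)(cos(3t)·(-1,-3) + sin(3t)·(1,2)), X_2 = e^(-3t)(sin(3t)·(-1,-3) - cos(3t)·(1,2)).
General solution: c_1X_1 + c_2X_2.

x(t) = c_1e^(-3t)sin(3t) - c_1e^(-3t)cos(3t) - c_2e^(-3t)sin(3t) - c_2e^(-3t)cos(3t), y(t) = 2c_1e^(-3t)sin(3t) - 3c_1e^(-3t)cos(3t) - 3c_2e^(-3t)sin(3t) - 2c_2e^(-3t)cos(3t)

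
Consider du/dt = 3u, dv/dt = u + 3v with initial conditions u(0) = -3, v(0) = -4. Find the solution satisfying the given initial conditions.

u(t) = -3e^(3t), v(t) = -3te^(3t) - 4e^(3t)

Coefficient matrix A = [[3, 0], [1, 3]].
Characteristic polynomial det(A - λI) = λ^2 - 6λ + 9 = 0.
Single eigenvalue λ = 3 with algebraic multiplicity 2.
Eigenvector v = (0,1); generalized eigenvector w with (A-λI)w=v is (1,2).
General solution: e^(3t)[K_1·v + K_2·(t·v + w)].
Applying u(0)=-3, v(0)=-4 gives K_1=2, K_2=-3.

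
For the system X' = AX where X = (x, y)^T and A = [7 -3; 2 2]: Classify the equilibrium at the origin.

A = [[7,-3],[2,2]]; det(A-λI) = λ^2 - 9λ + 20.
λ = 5, 4: both positive.

unstable node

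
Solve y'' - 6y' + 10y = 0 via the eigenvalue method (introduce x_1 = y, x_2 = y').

Let x_1 = y, x_2 = y'. Then x_1' = x_2 and x_2' = -10x_1 + 6x_2.
A = [[0,1],[-10,6]]; det(A-λI) = λ^2 - 6λ + 10.
Eigenvalues λ = 3 ± i.

y(t) = C_1e^(3t)cos(t) + C_2e^(3t)sin(t)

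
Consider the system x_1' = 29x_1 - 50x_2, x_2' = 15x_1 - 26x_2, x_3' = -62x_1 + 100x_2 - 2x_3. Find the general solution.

Coefficient matrix A = [[29, -50, 0], [15, -26, 0], [-62, 100, -2]].
det(A - λI) = 0 gives eigenvalues λ = -1, 4, -2.
For λ=-1: eigenvector (5,3,-10).
For λ=4: eigenvector (2,1,-4).
For λ=-2: eigenvector (0,0,1).
General solution: K_1e^(-t)(5,3,-10) + K_2e^(4t)(2,1,-4) + K_3e^(-2t)(0,0,1).

x_1(t) = 5K_1e^(-t) + 2K_2e^(4t), x_2(t) = 3K_1e^(-t) + K_2e^(4t), x_3(t) = -10K_1e^(-t) - 4K_2e^(4t) + K_3e^(-2t)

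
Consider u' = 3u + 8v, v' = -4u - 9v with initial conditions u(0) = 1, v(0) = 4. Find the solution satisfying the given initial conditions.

Coefficient matrix A = [[3, 8], [-4, -9]].
Characteristic polynomial det(A - λI) = λ^2 + 6λ + 5 = 0.
Eigenvalues λ = -1, -5.
For λ=-1: (A-λI) row 1 is [4, 8], so an eigenvector is (-2, 1).
For λ=-5: (A-λI) row 1 is [8, 8], so an eigenvector is (1, -1).
General solution: C_1e^(-t)(-2,1) + C_2e^(-5t)(1,-1).
Applying u(0)=1, v(0)=4 gives C_1=-5, C_2=-9.

u(t) = 10e^(-t) - 9e^(-5t), v(t) = -5e^(-t) + 9e^(-5t)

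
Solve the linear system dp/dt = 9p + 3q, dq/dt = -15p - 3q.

Coefficient matrix A = [[9, 3], [-15, -3]].
Characteristic polynomial det(A - λI) = λ^2 - 6λ + 18 = 0.
Eigenvalues λ = 3 ± 3i (complex conjugate pair).
For λ=3+3i: an eigenvector is (-1,2) - i(0,1) = (-1, 2 - i).
A real fundamental pair from Re and Im of e^((3+3i)t)v: X_1 = e^(3t)(cos(3t)·(-1,2) + sin(3t)·(0,1)), X_2 = e^(3t)(sin(3t)·(-1,2) - cos(3t)·(0,1)).
General solution: c_1X_1 + c_2X_2.

p(t) = -c_1e^(3t)cos(3t) - c_2e^(3t)sin(3t), q(t) = c_1e^(3t)sin(3t) + 2c_1e^(3t)cos(3t) + 2c_2e^(3t)sin(3t) - c_2e^(3t)cos(3t)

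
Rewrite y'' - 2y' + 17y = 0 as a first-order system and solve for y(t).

y(t) = c_1e^(t)cos(4t) + c_2e^(t)sin(4t)

Let x_1 = y, x_2 = y'. Then x_1' = x_2 and x_2' = -17x_1 + 2x_2.
A = [[0,1],[-17,2]]; det(A-λI) = λ^2 - 2λ + 17.
Eigenvalues λ = 1 ± 4i.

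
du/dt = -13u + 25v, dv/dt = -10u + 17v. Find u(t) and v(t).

u(t) = C_1e^(2t)sin(5t) - 2C_1e^(2t)cos(5t) - 2C_2e^(2t)sin(5t) - C_2e^(2t)cos(5t), v(t) = C_1e^(2t)sin(5t) - C_1e^(2t)cos(5t) - C_2e^(2t)sin(5t) - C_2e^(2t)cos(5t)

Coefficient matrix A = [[-13, 25], [-10, 17]].
Characteristic polynomial det(A - λI) = λ^2 - 4λ + 29 = 0.
Eigenvalues λ = 2 ± 5i (complex conjugate pair).
For λ=2+5i: an eigenvector is (-2,-1) - i(1,1) = (-2 - i, -1 - i).
A real fundamental pair from Re and Im of e^((2+5i)t)v: X_1 = e^(2t)(cos(5t)·(-2,-1) + sin(5t)·(1,1)), X_2 = e^(2t)(sin(5t)·(-2,-1) - cos(5t)·(1,1)).
General solution: C_1X_1 + C_2X_2.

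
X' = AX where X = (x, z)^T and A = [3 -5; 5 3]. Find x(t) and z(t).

Coefficient matrix A = [[3, -5], [5, 3]].
Characteristic polynomial det(A - λI) = λ^2 - 6λ + 34 = 0.
Eigenvalues λ = 3 ± 5i (complex conjugate pair).
For λ=3+5i: an eigenvector is (0,1) - i(-1,0) = (0 + i, 1).
A real fundamental pair from Re and Im of e^((3+5i)t)v: X_1 = e^(3t)(cos(5t)·(0,1) + sin(5t)·(-1,0)), X_2 = e^(3t)(sin(5t)·(0,1) - cos(5t)·(-1,0)).
General solution: c_1X_1 + c_2X_2.

x(t) = -c_1e^(3t)sin(5t) + c_2e^(3t)cos(5t), z(t) = c_1e^(3t)cos(5t) + c_2e^(3t)sin(5t)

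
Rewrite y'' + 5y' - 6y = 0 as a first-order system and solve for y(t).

y(t) = c_1e^(t) + c_2e^(-6t)

Let x_1 = y, x_2 = y'. Then x_1' = x_2 and x_2' = 6x_1 - 5x_2.
A = [[0,1],[6,-5]]; det(A-λI) = λ^2 + 5λ - 6.
Eigenvalues λ = 1, -6 with eigenvectors (1,1), (1,-6).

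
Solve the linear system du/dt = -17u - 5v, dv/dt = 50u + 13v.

Coefficient matrix A = [[-17, -5], [50, 13]].
Characteristic polynomial det(A - λI) = λ^2 + 4λ + 29 = 0.
Eigenvalues λ = -2 ± 5i (complex conjugate pair).
For λ=-2+5i: an eigenvector is (0,1) - i(-1,3) = (0 + i, 1 - 3i).
A real fundamental pair from Re and Im of e^((-2+5i)t)v: X_1 = e^(-2t)(cos(5t)·(0,1) + sin(5t)·(-1,3)), X_2 = e^(-2t)(sin(5t)·(0,1) - cos(5t)·(-1,3)).
General solution: K_1X_1 + K_2X_2.

u(t) = -K_1e^(-2t)sin(5t) + K_2e^(-2t)cos(5t), v(t) = 3K_1e^(-2t)sin(5t) + K_1e^(-2t)cos(5t) + K_2e^(-2t)sin(5t) - 3K_2e^(-2t)cos(5t)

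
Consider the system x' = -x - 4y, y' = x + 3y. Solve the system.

x(t) = 2c_1e^(t) + 2c_2te^(t) - 3c_2e^(t), y(t) = -c_1e^(t) - c_2te^(t) + c_2e^(t)

Coefficient matrix A = [[-1, -4], [1, 3]].
Characteristic polynomial det(A - λI) = λ^2 - 2λ + 1 = 0.
Single eigenvalue λ = 1 with algebraic multiplicity 2.
Eigenvector v = (2,-1); generalized eigenvector w with (A-λI)w=v is (-3,1).
General solution: e^(t)[c_1·v + c_2·(t·v + w)].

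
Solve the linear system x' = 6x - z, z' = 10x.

Coefficient matrix A = [[6, -1], [10, 0]].
Characteristic polynomial det(A - λI) = λ^2 - 6λ + 10 = 0.
Eigenvalues λ = 3 ± i (complex conjugate pair).
For λ=3+i: an eigenvector is (0,1) - i(-1,-3) = (0 + i, 1 + 3i).
A real fundamental pair from Re and Im of e^((3+i)t)v: X_1 = e^(3t)(cos(t)·(0,1) + sin(t)·(-1,-3)), X_2 = e^(3t)(sin(t)·(0,1) - cos(t)·(-1,-3)).
General solution: c_1X_1 + c_2X_2.

x(t) = -c_1e^(3t)sin(t) + c_2e^(3t)cos(t), z(t) = -3c_1e^(3t)sin(t) + c_1e^(3t)cos(t) + c_2e^(3t)sin(t) + 3c_2e^(3t)cos(t)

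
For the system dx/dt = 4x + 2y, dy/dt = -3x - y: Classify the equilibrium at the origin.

unstable node

A = [[4,2],[-3,-1]]; det(A-λI) = λ^2 - 3λ + 2.
λ = 1, 2: both positive.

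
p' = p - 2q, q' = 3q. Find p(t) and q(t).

p(t) = -C_1e^(3t) + C_2e^(t), q(t) = C_1e^(3t)

Coefficient matrix A = [[1, -2], [0, 3]].
Characteristic polynomial det(A - λI) = λ^2 - 4λ + 3 = 0.
Eigenvalues λ = 3, 1.
For λ=3: (A-λI) row 1 is [-2, -2], so an eigenvector is (-1, 1).
For λ=1: (A-λI) row 1 is [0, -2], so an eigenvector is (1, 0).
General solution: C_1e^(3t)(-1,1) + C_2e^(t)(1,0).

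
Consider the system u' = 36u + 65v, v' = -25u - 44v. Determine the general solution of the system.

u(t) = -2C_1e^(-4t)sin(5t) + 3C_1e^(-4t)cos(5t) + 3C_2e^(-4t)sin(5t) + 2C_2e^(-4t)cos(5t), v(t) = C_1e^(-4t)sin(5t) - 2C_1e^(-4t)cos(5t) - 2C_2e^(-4t)sin(5t) - C_2e^(-4t)cos(5t)

Coefficient matrix A = [[36, 65], [-25, -44]].
Characteristic polynomial det(A - λI) = λ^2 + 8λ + 41 = 0.
Eigenvalues λ = -4 ± 5i (complex conjugate pair).
For λ=-4+5i: an eigenvector is (3,-2) - i(-2,1) = (3 + 2i, -2 - i).
A real fundamental pair from Re and Im of e^((-4+5i)t)v: X_1 = e^(-4t)(cos(5t)·(3,-2) + sin(5t)·(-2,1)), X_2 = e^(-4t)(sin(5t)·(3,-2) - cos(5t)·(-2,1)).
General solution: C_1X_1 + C_2X_2.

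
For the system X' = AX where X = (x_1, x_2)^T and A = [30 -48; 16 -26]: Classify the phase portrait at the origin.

A = [[30,-48],[16,-26]]; det(A-λI) = λ^2 - 4λ - 12.
λ = 6, -2: opposite signs.

saddle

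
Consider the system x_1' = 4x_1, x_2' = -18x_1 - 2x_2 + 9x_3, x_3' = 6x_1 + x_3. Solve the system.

x_1(t) = C_3e^(4t), x_2(t) = 3C_1e^(t) + C_2e^(-2t), x_3(t) = C_1e^(t) + 2C_3e^(4t)

Coefficient matrix A = [[4, 0, 0], [-18, -2, 9], [6, 0, 1]].
det(A - λI) = 0 gives eigenvalues λ = 1, -2, 4.
For λ=1: eigenvector (0,3,1).
For λ=-2: eigenvector (0,1,0).
For λ=4: eigenvector (1,0,2).
General solution: C_1e^(t)(0,3,1) + C_2e^(-2t)(0,1,0) + C_3e^(4t)(1,0,2).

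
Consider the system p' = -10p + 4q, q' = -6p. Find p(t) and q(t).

p(t) = K_1e^(-6t) + 2K_2e^(-4t), q(t) = K_1e^(-6t) + 3K_2e^(-4t)

Coefficient matrix A = [[-10, 4], [-6, 0]].
Characteristic polynomial det(A - λI) = λ^2 + 10λ + 24 = 0.
Eigenvalues λ = -6, -4.
For λ=-6: (A-λI) row 1 is [-4, 4], so an eigenvector is (1, 1).
For λ=-4: (A-λI) row 1 is [-6, 4], so an eigenvector is (2, 3).
General solution: K_1e^(-6t)(1,1) + K_2e^(-4t)(2,3).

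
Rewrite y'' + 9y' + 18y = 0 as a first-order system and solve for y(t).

y(t) = c_1e^(-3t) + c_2e^(-6t)

Let x_1 = y, x_2 = y'. Then x_1' = x_2 and x_2' = -18x_1 - 9x_2.
A = [[0,1],[-18,-9]]; det(A-λI) = λ^2 + 9λ + 18.
Eigenvalues λ = -3, -6 with eigenvectors (1,-3), (1,-6).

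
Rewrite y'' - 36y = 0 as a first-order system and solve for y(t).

Let x_1 = y, x_2 = y'. Then x_1' = x_2 and x_2' = 36x_1.
A = [[0,1],[36,0]]; det(A-λI) = λ^2 - 36.
Eigenvalues λ = -6, 6 with eigenvectors (1,-6), (1,6).

y(t) = K_1e^(-6t) + K_2e^(6t)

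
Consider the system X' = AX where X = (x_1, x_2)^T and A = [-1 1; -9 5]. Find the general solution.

Coefficient matrix A = [[-1, 1], [-9, 5]].
Characteristic polynomial det(A - λI) = λ^2 - 4λ + 4 = 0.
Single eigenvalue λ = 2 with algebraic multiplicity 2.
Eigenvector v = (-1,-3); generalized eigenvector w with (A-λI)w=v is (1,2).
General solution: e^(2t)[K_1·v + K_2·(t·v + w)].

x_1(t) = -K_1e^(2t) - K_2te^(2t) + K_2e^(2t), x_2(t) = -3K_1e^(2t) - 3K_2te^(2t) + 2K_2e^(2t)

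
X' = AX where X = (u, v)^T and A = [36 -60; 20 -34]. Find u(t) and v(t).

Coefficient matrix A = [[36, -60], [20, -34]].
Characteristic polynomial det(A - λI) = λ^2 - 2λ - 24 = 0.
Eigenvalues λ = -4, 6.
For λ=-4: (A-λI) row 1 is [40, -60], so an eigenvector is (-3, -2).
For λ=6: (A-λI) row 1 is [30, -60], so an eigenvector is (-2, -1).
General solution: K_1e^(-4t)(-3,-2) + K_2e^(6t)(-2,-1).

u(t) = -3K_1e^(-4t) - 2K_2e^(6t), v(t) = -2K_1e^(-4t) - K_2e^(6t)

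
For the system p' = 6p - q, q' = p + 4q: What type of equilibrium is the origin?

A = [[6,-1],[1,4]]; det(A-λI) = λ^2 - 10λ + 25.
repeated λ = 5 with a single eigenvector.

unstable improper node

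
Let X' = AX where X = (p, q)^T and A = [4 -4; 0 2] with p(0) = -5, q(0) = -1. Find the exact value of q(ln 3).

-9

A = [[4,-4],[0,2]]; eigenvalues λ = 4, 2.
Eigenvectors: (-1,0) for λ=4, (-2,-1) for λ=2.
From the initial condition, c_1 = 3, c_2 = 1.
q(ln 3) = (3)(3^4)(0) + (1)(3^2)(-1) = -9.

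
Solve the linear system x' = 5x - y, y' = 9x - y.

Coefficient matrix A = [[5, -1], [9, -1]].
Characteristic polynomial det(A - λI) = λ^2 - 4λ + 4 = 0.
Single eigenvalue λ = 2 with algebraic multiplicity 2.
Eigenvector v = (-1,-3); generalized eigenvector w with (A-λI)w=v is (-1,-2).
General solution: e^(2t)[c_1·v + c_2·(t·v + w)].

x(t) = -c_1e^(2t) - c_2te^(2t) - c_2e^(2t), y(t) = -3c_1e^(2t) - 3c_2te^(2t) - 2c_2e^(2t)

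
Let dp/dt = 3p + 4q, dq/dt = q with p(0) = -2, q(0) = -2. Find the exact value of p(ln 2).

A = [[3,4],[0,1]]; eigenvalues λ = 3, 1.
Eigenvectors: (-1,0) for λ=3, (2,-1) for λ=1.
From the initial condition, c_1 = 6, c_2 = 2.
p(ln 2) = (6)(2^3)(-1) + (2)(2^1)(2) = -40.

-40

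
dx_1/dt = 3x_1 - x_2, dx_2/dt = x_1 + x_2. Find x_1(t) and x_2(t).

Coefficient matrix A = [[3, -1], [1, 1]].
Characteristic polynomial det(A - λI) = λ^2 - 4λ + 4 = 0.
Single eigenvalue λ = 2 with algebraic multiplicity 2.
Eigenvector v = (1,1); generalized eigenvector w with (A-λI)w=v is (0,-1).
General solution: e^(2t)[C_1·v + C_2·(t·v + w)].

x_1(t) = C_1e^(2t) + C_2te^(2t), x_2(t) = C_1e^(2t) + C_2te^(2t) - C_2e^(2t)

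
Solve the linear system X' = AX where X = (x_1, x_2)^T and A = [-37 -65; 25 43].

Coefficient matrix A = [[-37, -65], [25, 43]].
Characteristic polynomial det(A - λI) = λ^2 - 6λ + 34 = 0.
Eigenvalues λ = 3 ± 5i (complex conjugate pair).
For λ=3+5i: an eigenvector is (-2,1) - i(3,-2) = (-2 - 3i, 1 + 2i).
A real fundamental pair from Re and Im of e^((3+5i)t)v: X_1 = e^(3t)(cos(5t)·(-2,1) + sin(5t)·(3,-2)), X_2 = e^(3t)(sin(5t)·(-2,1) - cos(5t)·(3,-2)).
General solution: c_1X_1 + c_2X_2.

x_1(t) = 3c_1e^(3t)sin(5t) - 2c_1e^(3t)cos(5t) - 2c_2e^(3t)sin(5t) - 3c_2e^(3t)cos(5t), x_2(t) = -2c_1e^(3t)sin(5t) + c_1e^(3t)cos(5t) + c_2e^(3t)sin(5t) + 2c_2e^(3t)cos(5t)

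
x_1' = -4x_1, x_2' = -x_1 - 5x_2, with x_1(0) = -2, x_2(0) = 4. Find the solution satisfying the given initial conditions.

x_1(t) = -2e^(-4t), x_2(t) = 2e^(-4t) + 2e^(-5t)

Coefficient matrix A = [[-4, 0], [-1, -5]].
Characteristic polynomial det(A - λI) = λ^2 + 9λ + 20 = 0.
Eigenvalues λ = -4, -5.
For λ=-4: (A-λI) row 2 is [-1, -1], so an eigenvector is (-1, 1).
For λ=-5: (A-λI) row 1 is [1, 0], so an eigenvector is (0, -1).
General solution: C_1e^(-4t)(-1,1) + C_2e^(-5t)(0,-1).
Applying x_1(0)=-2, x_2(0)=4 gives C_1=2, C_2=-2.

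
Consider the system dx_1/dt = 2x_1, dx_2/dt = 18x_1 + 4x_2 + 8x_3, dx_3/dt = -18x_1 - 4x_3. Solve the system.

x_1(t) = C_3e^(2t), x_2(t) = -C_1e^(-4t) + C_2e^(4t) + 3C_3e^(2t), x_3(t) = C_1e^(-4t) - 3C_3e^(2t)

Coefficient matrix A = [[2, 0, 0], [18, 4, 8], [-18, 0, -4]].
det(A - λI) = 0 gives eigenvalues λ = -4, 4, 2.
For λ=-4: eigenvector (0,-1,1).
For λ=4: eigenvector (0,1,0).
For λ=2: eigenvector (1,3,-3).
General solution: C_1e^(-4t)(0,-1,1) + C_2e^(4t)(0,1,0) + C_3e^(2t)(1,3,-3).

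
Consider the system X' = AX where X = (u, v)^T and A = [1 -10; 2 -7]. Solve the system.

u(t) = -c_1e^(-3t)sin(2t) + 2c_1e^(-3t)cos(2t) + 2c_2e^(-3t)sin(2t) + c_2e^(-3t)cos(2t), v(t) = c_1e^(-3t)cos(2t) + c_2e^(-3t)sin(2t)

Coefficient matrix A = [[1, -10], [2, -7]].
Characteristic polynomial det(A - λI) = λ^2 + 6λ + 13 = 0.
Eigenvalues λ = -3 ± 2i (complex conjugate pair).
For λ=-3+2i: an eigenvector is (2,1) - i(-1,0) = (2 + i, 1).
A real fundamental pair from Re and Im of e^((-3+2i)t)v: X_1 = e^(-3t)(cos(2t)·(2,1) + sin(2t)·(-1,0)), X_2 = e^(-3t)(sin(2t)·(2,1) - cos(2t)·(-1,0)).
General solution: c_1X_1 + c_2X_2.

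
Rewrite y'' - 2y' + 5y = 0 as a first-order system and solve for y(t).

Let x_1 = y, x_2 = y'. Then x_1' = x_2 and x_2' = -5x_1 + 2x_2.
A = [[0,1],[-5,2]]; det(A-λI) = λ^2 - 2λ + 5.
Eigenvalues λ = 1 ± 2i.

y(t) = K_1e^(t)cos(2t) + K_2e^(t)sin(2t)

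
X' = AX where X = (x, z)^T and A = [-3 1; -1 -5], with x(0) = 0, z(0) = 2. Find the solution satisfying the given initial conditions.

Coefficient matrix A = [[-3, 1], [-1, -5]].
Characteristic polynomial det(A - λI) = λ^2 + 8λ + 16 = 0.
Single eigenvalue λ = -4 with algebraic multiplicity 2.
Eigenvector v = (1,-1); generalized eigenvector w with (A-λI)w=v is (-2,3).
General solution: e^(-4t)[C_1·v + C_2·(t·v + w)].
Applying x(0)=0, z(0)=2 gives C_1=4, C_2=2.

x(t) = 2te^(-4t), z(t) = -2te^(-4t) + 2e^(-4t)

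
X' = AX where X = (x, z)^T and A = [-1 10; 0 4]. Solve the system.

Coefficient matrix A = [[-1, 10], [0, 4]].
Characteristic polynomial det(A - λI) = λ^2 - 3λ - 4 = 0.
Eigenvalues λ = -1, 4.
For λ=-1: (A-λI) row 1 is [0, 10], so an eigenvector is (1, 0).
For λ=4: (A-λI) row 1 is [-5, 10], so an eigenvector is (2, 1).
General solution: c_1e^(-t)(1,0) + c_2e^(4t)(2,1).

x(t) = c_1e^(-t) + 2c_2e^(4t), z(t) = c_2e^(4t)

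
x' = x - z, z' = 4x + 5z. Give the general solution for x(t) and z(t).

Coefficient matrix A = [[1, -1], [4, 5]].
Characteristic polynomial det(A - λI) = λ^2 - 6λ + 9 = 0.
Single eigenvalue λ = 3 with algebraic multiplicity 2.
Eigenvector v = (1,-2); generalized eigenvector w with (A-λI)w=v is (1,-3).
General solution: e^(3t)[c_1·v + c_2·(t·v + w)].

x(t) = c_1e^(3t) + c_2te^(3t) + c_2e^(3t), z(t) = -2c_1e^(3t) - 2c_2te^(3t) - 3c_2e^(3t)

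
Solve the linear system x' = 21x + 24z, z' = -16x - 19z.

Coefficient matrix A = [[21, 24], [-16, -19]].
Characteristic polynomial det(A - λI) = λ^2 - 2λ - 15 = 0.
Eigenvalues λ = 5, -3.
For λ=5: (A-λI) row 1 is [16, 24], so an eigenvector is (3, -2).
For λ=-3: (A-λI) row 1 is [24, 24], so an eigenvector is (1, -1).
General solution: C_1e^(5t)(3,-2) + C_2e^(-3t)(1,-1).

x(t) = 3C_1e^(5t) + C_2e^(-3t), z(t) = -2C_1e^(5t) - C_2e^(-3t)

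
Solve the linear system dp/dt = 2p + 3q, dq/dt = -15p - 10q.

p(t) = -c_1e^(-4t)sin(3t) + c_2e^(-4t)cos(3t), q(t) = 2c_1e^(-4t)sin(3t) - c_1e^(-4t)cos(3t) - c_2e^(-4t)sin(3t) - 2c_2e^(-4t)cos(3t)

Coefficient matrix A = [[2, 3], [-15, -10]].
Characteristic polynomial det(A - λI) = λ^2 + 8λ + 25 = 0.
Eigenvalues λ = -4 ± 3i (complex conjugate pair).
For λ=-4+3i: an eigenvector is (0,-1) - i(-1,2) = (0 + i, -1 - 2i).
A real fundamental pair from Re and Im of e^((-4+3i)t)v: X_1 = e^(-4t)(cos(3t)·(0,-1) + sin(3t)·(-1,2)), X_2 = e^(-4t)(sin(3t)·(0,-1) - cos(3t)·(-1,2)).
General solution: c_1X_1 + c_2X_2.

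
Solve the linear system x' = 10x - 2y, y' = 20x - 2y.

Coefficient matrix A = [[10, -2], [20, -2]].
Characteristic polynomial det(A - λI) = λ^2 - 8λ + 20 = 0.
Eigenvalues λ = 4 ± 2i (complex conjugate pair).
For λ=4+2i: an eigenvector is (1,3) - i(0,1) = (1, 3 - i).
A real fundamental pair from Re and Im of e^((4+2i)t)v: X_1 = e^(4t)(cos(2t)·(1,3) + sin(2t)·(0,1)), X_2 = e^(4t)(sin(2t)·(1,3) - cos(2t)·(0,1)).
General solution: c_1X_1 + c_2X_2.

x(t) = c_1e^(4t)cos(2t) + c_2e^(4t)sin(2t), y(t) = c_1e^(4t)sin(2t) + 3c_1e^(4t)cos(2t) + 3c_2e^(4t)sin(2t) - c_2e^(4t)cos(2t)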